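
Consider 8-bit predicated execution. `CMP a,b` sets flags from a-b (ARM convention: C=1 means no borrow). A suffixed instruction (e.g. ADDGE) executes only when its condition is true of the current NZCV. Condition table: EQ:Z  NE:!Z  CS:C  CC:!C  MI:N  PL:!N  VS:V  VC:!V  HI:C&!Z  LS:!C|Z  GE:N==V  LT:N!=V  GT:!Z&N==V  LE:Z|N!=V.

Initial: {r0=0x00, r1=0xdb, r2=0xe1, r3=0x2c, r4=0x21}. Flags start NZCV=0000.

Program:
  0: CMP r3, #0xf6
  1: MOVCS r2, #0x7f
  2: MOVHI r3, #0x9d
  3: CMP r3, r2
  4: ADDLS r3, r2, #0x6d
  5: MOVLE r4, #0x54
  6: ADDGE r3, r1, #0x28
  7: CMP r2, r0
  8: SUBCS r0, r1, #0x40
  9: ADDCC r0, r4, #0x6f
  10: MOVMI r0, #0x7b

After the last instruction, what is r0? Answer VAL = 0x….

VAL = 0x7b

0: ✓ CMP  NZCV=0000
1: · MOVCS
2: · MOVHI
3: ✓ CMP  NZCV=0000
4: ✓ ADDLS  r3←0x4e
5: · MOVLE
6: ✓ ADDGE  r3←0x03
7: ✓ CMP  NZCV=1010
8: ✓ SUBCS  r0←0x9b
9: · ADDCC
10: ✓ MOVMI  r0←0x7b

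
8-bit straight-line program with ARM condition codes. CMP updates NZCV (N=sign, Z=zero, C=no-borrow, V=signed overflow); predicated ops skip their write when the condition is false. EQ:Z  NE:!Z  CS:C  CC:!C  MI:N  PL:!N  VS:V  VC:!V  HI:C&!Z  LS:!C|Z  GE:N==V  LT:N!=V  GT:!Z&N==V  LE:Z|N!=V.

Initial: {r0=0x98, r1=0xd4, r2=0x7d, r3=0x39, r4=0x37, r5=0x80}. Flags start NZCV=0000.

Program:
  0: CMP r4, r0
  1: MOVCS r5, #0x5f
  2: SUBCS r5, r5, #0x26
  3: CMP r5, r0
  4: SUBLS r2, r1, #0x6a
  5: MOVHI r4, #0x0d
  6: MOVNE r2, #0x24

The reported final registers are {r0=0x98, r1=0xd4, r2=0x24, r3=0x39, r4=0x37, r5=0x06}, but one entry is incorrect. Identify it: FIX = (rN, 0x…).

FIX = (r5, 0x80)

[0] flags=1001 → (cmp)
[1] flags=1001 CS?F → skip
[2] flags=1001 CS?F → skip
[3] flags=1000 → (cmp)
[4] flags=1000 LS?T → r2=0x6a
[5] flags=1000 HI?F → skip
[6] flags=1000 NE?T → r2=0x24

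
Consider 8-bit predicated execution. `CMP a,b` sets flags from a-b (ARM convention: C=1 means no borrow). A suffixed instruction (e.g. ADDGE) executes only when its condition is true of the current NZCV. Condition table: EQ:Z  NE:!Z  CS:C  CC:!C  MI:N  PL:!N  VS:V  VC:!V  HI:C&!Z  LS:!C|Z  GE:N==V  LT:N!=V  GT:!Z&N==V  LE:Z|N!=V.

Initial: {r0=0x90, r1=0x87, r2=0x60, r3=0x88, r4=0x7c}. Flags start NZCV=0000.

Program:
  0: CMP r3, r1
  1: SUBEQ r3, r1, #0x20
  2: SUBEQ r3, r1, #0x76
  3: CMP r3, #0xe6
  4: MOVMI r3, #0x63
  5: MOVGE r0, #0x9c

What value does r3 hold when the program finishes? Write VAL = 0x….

0: ✓ CMP  NZCV=0010
1: · SUBEQ
2: · SUBEQ
3: ✓ CMP  NZCV=1000
4: ✓ MOVMI  r3←0x63
5: · MOVGE

VAL = 0x63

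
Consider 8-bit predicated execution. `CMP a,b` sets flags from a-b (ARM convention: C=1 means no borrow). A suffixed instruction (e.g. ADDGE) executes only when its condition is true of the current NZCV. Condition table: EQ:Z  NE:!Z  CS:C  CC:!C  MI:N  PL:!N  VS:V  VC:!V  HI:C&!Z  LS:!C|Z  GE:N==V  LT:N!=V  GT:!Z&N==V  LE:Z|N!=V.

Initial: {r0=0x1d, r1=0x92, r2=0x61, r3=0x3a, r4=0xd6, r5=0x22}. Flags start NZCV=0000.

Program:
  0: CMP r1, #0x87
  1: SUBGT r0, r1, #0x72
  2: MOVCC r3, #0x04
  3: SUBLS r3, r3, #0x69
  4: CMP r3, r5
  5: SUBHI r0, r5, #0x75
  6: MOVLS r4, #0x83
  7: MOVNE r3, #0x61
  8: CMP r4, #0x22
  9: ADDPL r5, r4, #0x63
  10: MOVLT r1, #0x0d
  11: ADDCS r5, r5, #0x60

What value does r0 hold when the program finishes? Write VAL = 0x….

0: ✓ CMP  NZCV=0010
1: ✓ SUBGT  r0←0x20
2: · MOVCC
3: · SUBLS
4: ✓ CMP  NZCV=0010
5: ✓ SUBHI  r0←0xad
6: · MOVLS
7: ✓ MOVNE  r3←0x61
8: ✓ CMP  NZCV=1010
9: · ADDPL
10: ✓ MOVLT  r1←0x0d
11: ✓ ADDCS  r5←0x82

VAL = 0xad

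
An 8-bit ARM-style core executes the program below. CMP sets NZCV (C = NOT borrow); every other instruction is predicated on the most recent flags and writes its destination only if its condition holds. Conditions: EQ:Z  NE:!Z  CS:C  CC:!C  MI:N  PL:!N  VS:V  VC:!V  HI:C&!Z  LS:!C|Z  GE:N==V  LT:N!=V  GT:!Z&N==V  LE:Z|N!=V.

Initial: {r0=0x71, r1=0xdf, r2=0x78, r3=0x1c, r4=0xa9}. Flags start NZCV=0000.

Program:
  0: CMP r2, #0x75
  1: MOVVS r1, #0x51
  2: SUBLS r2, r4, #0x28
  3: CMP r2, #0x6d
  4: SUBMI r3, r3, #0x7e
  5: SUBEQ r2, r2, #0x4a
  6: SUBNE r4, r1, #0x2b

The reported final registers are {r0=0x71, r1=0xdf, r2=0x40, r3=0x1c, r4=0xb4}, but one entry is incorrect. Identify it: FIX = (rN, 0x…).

[0] flags=0010 → (cmp)
[1] flags=0010 VS?F → skip
[2] flags=0010 LS?F → skip
[3] flags=0010 → (cmp)
[4] flags=0010 MI?F → skip
[5] flags=0010 EQ?F → skip
[6] flags=0010 NE?T → r4=0xb4

FIX = (r2, 0x78)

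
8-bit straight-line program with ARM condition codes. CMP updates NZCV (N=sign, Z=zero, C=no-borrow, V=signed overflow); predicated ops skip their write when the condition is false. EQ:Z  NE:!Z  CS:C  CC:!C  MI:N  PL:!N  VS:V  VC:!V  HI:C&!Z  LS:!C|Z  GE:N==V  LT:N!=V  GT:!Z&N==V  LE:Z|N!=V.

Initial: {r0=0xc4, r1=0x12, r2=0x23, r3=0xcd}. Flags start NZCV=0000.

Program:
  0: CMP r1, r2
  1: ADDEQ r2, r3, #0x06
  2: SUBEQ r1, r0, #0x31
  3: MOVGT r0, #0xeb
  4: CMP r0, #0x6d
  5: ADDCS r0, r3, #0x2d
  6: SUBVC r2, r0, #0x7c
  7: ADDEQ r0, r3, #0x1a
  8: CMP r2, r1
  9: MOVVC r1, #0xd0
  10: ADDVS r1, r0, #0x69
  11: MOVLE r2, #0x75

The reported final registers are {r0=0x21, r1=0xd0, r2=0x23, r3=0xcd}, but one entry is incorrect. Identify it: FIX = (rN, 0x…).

[0] flags=1000 → (cmp)
[1] flags=1000 EQ?F → skip
[2] flags=1000 EQ?F → skip
[3] flags=1000 GT?F → skip
[4] flags=0011 → (cmp)
[5] flags=0011 CS?T → r0=0xfa
[6] flags=0011 VC?F → skip
[7] flags=0011 EQ?F → skip
[8] flags=0010 → (cmp)
[9] flags=0010 VC?T → r1=0xd0
[10] flags=0010 VS?F → skip
[11] flags=0010 LE?F → skip

FIX = (r0, 0xfa)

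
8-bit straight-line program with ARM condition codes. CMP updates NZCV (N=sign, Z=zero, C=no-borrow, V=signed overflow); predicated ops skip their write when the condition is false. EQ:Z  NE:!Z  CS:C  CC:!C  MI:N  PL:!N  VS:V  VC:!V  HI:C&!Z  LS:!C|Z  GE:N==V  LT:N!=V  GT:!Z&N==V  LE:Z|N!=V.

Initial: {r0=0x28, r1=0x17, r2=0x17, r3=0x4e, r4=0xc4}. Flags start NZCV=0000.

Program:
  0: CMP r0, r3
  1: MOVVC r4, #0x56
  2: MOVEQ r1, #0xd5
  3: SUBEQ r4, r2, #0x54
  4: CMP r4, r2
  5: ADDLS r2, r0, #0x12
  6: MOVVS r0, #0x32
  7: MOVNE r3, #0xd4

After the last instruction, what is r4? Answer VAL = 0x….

VAL = 0x56

[0] flags=1000 → (cmp)
[1] flags=1000 VC?T → r4=0x56
[2] flags=1000 EQ?F → skip
[3] flags=1000 EQ?F → skip
[4] flags=0010 → (cmp)
[5] flags=0010 LS?F → skip
[6] flags=0010 VS?F → skip
[7] flags=0010 NE?T → r3=0xd4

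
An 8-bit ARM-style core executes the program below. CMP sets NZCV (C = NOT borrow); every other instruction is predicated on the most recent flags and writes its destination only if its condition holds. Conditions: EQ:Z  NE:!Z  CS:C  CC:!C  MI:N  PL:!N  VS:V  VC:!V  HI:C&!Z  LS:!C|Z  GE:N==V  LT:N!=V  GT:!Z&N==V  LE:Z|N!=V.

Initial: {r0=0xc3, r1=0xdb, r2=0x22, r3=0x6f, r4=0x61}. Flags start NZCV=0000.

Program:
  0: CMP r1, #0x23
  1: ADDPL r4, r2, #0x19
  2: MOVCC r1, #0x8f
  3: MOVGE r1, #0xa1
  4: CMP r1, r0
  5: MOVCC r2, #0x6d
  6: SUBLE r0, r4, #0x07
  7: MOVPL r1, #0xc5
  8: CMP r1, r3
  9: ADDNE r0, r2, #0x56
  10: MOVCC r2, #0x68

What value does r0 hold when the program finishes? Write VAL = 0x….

[0] flags=1010 → (cmp)
[1] flags=1010 PL?F → skip
[2] flags=1010 CC?F → skip
[3] flags=1010 GE?F → skip
[4] flags=0010 → (cmp)
[5] flags=0010 CC?F → skip
[6] flags=0010 LE?F → skip
[7] flags=0010 PL?T → r1=0xc5
[8] flags=0011 → (cmp)
[9] flags=0011 NE?T → r0=0x78
[10] flags=0011 CC?F → skip

VAL = 0x78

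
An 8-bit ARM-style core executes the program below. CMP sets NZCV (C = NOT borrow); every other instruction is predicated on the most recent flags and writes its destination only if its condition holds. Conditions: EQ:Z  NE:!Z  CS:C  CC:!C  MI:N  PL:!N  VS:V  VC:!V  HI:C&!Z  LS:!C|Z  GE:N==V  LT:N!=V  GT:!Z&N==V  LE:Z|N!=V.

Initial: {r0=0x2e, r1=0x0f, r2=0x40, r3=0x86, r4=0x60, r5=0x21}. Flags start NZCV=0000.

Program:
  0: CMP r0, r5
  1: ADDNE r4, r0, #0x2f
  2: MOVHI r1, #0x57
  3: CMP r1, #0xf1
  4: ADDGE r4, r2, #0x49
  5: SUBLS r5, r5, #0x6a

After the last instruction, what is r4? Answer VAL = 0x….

VAL = 0x89

[0] flags=0010 → (cmp)
[1] flags=0010 NE?T → r4=0x5d
[2] flags=0010 HI?T → r1=0x57
[3] flags=0000 → (cmp)
[4] flags=0000 GE?T → r4=0x89
[5] flags=0000 LS?T → r5=0xb7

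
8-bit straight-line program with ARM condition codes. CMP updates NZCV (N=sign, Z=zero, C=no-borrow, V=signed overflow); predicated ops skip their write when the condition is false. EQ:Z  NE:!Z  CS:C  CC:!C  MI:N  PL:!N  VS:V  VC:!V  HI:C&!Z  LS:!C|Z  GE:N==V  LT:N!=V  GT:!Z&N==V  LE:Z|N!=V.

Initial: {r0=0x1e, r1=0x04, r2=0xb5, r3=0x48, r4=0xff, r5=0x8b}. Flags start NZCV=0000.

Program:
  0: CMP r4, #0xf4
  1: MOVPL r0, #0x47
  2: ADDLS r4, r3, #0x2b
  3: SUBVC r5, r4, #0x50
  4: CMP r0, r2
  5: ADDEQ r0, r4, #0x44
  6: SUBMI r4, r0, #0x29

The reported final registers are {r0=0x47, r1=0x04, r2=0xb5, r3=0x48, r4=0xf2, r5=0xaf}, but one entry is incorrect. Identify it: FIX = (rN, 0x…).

0: ✓ CMP  NZCV=0010
1: ✓ MOVPL  r0←0x47
2: · ADDLS
3: ✓ SUBVC  r5←0xaf
4: ✓ CMP  NZCV=1001
5: · ADDEQ
6: ✓ SUBMI  r4←0x1e

FIX = (r4, 0x1e)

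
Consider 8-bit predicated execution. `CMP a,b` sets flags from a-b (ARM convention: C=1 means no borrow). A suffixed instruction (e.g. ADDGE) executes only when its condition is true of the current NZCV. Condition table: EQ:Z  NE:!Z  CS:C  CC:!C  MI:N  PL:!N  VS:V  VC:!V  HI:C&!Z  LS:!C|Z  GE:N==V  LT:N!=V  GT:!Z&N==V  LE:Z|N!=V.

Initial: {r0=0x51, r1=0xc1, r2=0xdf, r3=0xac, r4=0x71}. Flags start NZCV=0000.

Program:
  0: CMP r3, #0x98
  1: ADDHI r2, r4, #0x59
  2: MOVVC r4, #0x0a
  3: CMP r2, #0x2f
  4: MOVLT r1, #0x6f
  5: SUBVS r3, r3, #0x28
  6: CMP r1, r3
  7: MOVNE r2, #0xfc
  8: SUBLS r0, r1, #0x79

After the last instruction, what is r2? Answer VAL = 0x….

VAL = 0xfc

[0] flags=0010 → (cmp)
[1] flags=0010 HI?T → r2=0xca
[2] flags=0010 VC?T → r4=0x0a
[3] flags=1010 → (cmp)
[4] flags=1010 LT?T → r1=0x6f
[5] flags=1010 VS?F → skip
[6] flags=1001 → (cmp)
[7] flags=1001 NE?T → r2=0xfc
[8] flags=1001 LS?T → r0=0xf6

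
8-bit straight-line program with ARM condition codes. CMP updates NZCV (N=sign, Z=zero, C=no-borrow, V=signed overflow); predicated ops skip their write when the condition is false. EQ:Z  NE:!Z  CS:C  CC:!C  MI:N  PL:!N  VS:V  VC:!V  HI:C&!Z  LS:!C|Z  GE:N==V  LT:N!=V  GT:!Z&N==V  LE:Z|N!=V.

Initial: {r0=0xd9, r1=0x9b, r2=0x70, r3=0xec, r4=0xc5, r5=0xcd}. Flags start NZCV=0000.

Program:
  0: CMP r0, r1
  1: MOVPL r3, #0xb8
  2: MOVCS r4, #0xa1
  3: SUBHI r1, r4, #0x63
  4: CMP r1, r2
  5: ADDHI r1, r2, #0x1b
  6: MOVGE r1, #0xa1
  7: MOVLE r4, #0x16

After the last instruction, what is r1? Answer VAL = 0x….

VAL = 0x3e

0: ✓ CMP  NZCV=0010
1: ✓ MOVPL  r3←0xb8
2: ✓ MOVCS  r4←0xa1
3: ✓ SUBHI  r1←0x3e
4: ✓ CMP  NZCV=1000
5: · ADDHI
6: · MOVGE
7: ✓ MOVLE  r4←0x16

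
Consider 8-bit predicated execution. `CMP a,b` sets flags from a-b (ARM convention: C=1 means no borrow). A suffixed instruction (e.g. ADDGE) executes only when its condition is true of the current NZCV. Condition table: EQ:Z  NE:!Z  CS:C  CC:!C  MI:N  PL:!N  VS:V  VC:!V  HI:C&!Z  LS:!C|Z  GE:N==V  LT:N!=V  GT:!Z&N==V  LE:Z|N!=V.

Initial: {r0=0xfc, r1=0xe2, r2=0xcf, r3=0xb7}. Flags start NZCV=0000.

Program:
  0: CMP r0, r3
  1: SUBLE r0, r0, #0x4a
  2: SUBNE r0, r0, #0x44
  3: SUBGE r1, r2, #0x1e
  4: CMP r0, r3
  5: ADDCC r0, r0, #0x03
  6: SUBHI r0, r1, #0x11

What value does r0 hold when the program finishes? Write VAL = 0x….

VAL = 0xa0

0: ✓ CMP  NZCV=0010
1: · SUBLE
2: ✓ SUBNE  r0←0xb8
3: ✓ SUBGE  r1←0xb1
4: ✓ CMP  NZCV=0010
5: · ADDCC
6: ✓ SUBHI  r0←0xa0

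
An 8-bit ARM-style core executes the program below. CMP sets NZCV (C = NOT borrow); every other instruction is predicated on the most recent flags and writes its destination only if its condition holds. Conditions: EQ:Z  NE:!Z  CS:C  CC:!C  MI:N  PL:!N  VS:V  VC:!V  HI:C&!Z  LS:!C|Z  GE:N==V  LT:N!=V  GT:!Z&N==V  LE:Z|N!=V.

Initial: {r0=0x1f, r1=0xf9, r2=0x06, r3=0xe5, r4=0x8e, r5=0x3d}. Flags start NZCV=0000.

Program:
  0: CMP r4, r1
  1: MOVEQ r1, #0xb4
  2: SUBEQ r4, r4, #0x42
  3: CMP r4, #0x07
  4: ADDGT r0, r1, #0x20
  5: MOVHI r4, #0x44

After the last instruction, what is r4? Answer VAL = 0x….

VAL = 0x44

0: ✓ CMP  NZCV=1000
1: · MOVEQ
2: · SUBEQ
3: ✓ CMP  NZCV=1010
4: · ADDGT
5: ✓ MOVHI  r4←0x44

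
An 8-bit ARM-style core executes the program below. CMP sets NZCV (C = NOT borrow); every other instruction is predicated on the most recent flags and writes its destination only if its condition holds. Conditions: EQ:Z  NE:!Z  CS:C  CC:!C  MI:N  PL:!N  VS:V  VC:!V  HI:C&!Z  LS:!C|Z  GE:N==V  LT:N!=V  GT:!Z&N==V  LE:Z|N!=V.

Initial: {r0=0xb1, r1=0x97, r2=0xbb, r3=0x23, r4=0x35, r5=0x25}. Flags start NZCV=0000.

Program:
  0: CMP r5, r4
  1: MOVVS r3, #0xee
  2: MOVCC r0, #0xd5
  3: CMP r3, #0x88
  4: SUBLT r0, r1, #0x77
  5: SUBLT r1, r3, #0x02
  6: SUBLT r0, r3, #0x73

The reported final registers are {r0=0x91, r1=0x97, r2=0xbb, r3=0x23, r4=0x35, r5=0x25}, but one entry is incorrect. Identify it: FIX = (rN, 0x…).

FIX = (r0, 0xd5)

0: ✓ CMP  NZCV=1000
1: · MOVVS
2: ✓ MOVCC  r0←0xd5
3: ✓ CMP  NZCV=1001
4: · SUBLT
5: · SUBLT
6: · SUBLT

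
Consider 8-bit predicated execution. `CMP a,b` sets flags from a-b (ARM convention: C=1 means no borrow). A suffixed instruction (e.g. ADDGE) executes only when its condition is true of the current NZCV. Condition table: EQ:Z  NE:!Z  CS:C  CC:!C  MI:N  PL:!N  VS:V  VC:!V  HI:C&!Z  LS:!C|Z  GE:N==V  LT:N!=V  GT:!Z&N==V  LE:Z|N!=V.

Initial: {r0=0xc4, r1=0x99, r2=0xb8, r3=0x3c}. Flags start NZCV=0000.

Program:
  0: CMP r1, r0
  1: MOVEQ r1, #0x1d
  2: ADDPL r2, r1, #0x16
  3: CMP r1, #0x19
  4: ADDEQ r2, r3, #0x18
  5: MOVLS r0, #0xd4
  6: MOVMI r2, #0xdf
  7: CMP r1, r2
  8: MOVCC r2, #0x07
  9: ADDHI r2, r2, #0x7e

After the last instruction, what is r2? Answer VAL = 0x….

VAL = 0x07

[0] flags=1000 → (cmp)
[1] flags=1000 EQ?F → skip
[2] flags=1000 PL?F → skip
[3] flags=1010 → (cmp)
[4] flags=1010 EQ?F → skip
[5] flags=1010 LS?F → skip
[6] flags=1010 MI?T → r2=0xdf
[7] flags=1000 → (cmp)
[8] flags=1000 CC?T → r2=0x07
[9] flags=1000 HI?F → skip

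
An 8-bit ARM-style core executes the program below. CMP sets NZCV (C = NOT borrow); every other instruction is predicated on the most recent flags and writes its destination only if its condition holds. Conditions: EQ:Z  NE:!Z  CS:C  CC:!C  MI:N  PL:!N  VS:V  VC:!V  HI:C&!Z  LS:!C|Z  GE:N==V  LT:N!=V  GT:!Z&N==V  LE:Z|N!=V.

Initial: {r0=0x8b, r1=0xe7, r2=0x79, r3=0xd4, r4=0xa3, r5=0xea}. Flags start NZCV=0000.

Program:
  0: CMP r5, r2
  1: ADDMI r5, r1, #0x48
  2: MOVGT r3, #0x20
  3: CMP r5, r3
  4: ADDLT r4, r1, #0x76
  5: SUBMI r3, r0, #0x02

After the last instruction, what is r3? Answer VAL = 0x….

[0] flags=0011 → (cmp)
[1] flags=0011 MI?F → skip
[2] flags=0011 GT?F → skip
[3] flags=0010 → (cmp)
[4] flags=0010 LT?F → skip
[5] flags=0010 MI?F → skip

VAL = 0xd4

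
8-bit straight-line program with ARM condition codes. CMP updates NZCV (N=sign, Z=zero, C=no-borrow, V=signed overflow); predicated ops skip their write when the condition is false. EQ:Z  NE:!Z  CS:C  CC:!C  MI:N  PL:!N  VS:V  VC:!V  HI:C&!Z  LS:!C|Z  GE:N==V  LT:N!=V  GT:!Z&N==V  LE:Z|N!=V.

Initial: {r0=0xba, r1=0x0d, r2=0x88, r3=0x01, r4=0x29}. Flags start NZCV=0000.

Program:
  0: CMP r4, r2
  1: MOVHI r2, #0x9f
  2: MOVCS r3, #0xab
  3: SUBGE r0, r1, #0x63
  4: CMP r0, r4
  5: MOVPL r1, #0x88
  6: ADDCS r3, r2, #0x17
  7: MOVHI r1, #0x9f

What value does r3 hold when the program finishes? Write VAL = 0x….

VAL = 0x9f

[0] flags=1001 → (cmp)
[1] flags=1001 HI?F → skip
[2] flags=1001 CS?F → skip
[3] flags=1001 GE?T → r0=0xaa
[4] flags=1010 → (cmp)
[5] flags=1010 PL?F → skip
[6] flags=1010 CS?T → r3=0x9f
[7] flags=1010 HI?T → r1=0x9f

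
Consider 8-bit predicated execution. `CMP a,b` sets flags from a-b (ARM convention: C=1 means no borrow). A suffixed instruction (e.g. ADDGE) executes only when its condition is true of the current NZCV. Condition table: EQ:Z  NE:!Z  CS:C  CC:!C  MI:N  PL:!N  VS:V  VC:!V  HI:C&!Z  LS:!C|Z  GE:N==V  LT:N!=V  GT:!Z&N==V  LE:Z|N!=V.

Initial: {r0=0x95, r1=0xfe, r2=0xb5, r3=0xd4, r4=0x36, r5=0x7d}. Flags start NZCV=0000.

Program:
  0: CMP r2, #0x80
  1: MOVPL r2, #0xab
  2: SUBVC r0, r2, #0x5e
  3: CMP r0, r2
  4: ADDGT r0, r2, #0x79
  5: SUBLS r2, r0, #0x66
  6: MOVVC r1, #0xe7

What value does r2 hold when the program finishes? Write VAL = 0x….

0: ✓ CMP  NZCV=0010
1: ✓ MOVPL  r2←0xab
2: ✓ SUBVC  r0←0x4d
3: ✓ CMP  NZCV=1001
4: ✓ ADDGT  r0←0x24
5: ✓ SUBLS  r2←0xbe
6: · MOVVC

VAL = 0xbe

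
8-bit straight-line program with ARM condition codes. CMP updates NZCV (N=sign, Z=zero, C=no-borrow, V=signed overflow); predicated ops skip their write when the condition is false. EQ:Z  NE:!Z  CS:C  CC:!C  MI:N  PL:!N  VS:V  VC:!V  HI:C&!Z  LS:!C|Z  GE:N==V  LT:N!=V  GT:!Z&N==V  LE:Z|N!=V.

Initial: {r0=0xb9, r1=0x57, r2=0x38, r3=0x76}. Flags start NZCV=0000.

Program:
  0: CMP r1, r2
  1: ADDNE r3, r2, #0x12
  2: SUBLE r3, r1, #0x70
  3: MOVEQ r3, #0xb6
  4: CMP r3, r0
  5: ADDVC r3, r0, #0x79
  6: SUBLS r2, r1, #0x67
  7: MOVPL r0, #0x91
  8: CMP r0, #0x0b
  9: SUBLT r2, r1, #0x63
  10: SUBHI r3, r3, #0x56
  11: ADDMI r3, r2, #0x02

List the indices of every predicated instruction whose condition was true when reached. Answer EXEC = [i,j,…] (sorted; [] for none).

[0] flags=0010 → (cmp)
[1] flags=0010 NE?T → r3=0x4a
[2] flags=0010 LE?F → skip
[3] flags=0010 EQ?F → skip
[4] flags=1001 → (cmp)
[5] flags=1001 VC?F → skip
[6] flags=1001 LS?T → r2=0xf0
[7] flags=1001 PL?F → skip
[8] flags=1010 → (cmp)
[9] flags=1010 LT?T → r2=0xf4
[10] flags=1010 HI?T → r3=0xf4
[11] flags=1010 MI?T → r3=0xf6

EXEC = [1,6,9,10,11]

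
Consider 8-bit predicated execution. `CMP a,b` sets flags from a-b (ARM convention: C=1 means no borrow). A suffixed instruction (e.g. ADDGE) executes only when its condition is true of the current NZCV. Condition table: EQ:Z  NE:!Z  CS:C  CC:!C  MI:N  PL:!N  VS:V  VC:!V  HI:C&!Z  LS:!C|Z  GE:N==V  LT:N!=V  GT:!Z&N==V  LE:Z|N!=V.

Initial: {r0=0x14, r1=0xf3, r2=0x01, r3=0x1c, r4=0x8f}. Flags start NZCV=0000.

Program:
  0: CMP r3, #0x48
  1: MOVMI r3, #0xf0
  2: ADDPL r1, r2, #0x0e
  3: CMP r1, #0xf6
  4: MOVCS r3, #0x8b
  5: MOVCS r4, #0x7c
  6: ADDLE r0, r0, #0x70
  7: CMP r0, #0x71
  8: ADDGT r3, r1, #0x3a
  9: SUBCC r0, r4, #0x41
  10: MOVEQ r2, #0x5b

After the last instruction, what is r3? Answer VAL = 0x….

VAL = 0xf0

0: ✓ CMP  NZCV=1000
1: ✓ MOVMI  r3←0xf0
2: · ADDPL
3: ✓ CMP  NZCV=1000
4: · MOVCS
5: · MOVCS
6: ✓ ADDLE  r0←0x84
7: ✓ CMP  NZCV=0011
8: · ADDGT
9: · SUBCC
10: · MOVEQ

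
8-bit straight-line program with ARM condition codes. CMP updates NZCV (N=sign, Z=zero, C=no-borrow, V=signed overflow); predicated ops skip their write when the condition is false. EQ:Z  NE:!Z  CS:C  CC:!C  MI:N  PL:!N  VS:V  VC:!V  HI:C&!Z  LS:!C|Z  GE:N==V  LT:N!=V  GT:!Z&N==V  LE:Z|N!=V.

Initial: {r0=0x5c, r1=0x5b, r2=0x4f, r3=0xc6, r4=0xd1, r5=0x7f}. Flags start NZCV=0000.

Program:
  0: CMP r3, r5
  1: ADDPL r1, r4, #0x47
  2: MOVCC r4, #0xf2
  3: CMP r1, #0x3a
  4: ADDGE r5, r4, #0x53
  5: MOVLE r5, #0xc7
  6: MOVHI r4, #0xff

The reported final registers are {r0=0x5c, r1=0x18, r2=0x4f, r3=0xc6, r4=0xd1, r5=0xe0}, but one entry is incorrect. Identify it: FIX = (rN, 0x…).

FIX = (r5, 0xc7)

0: ✓ CMP  NZCV=0011
1: ✓ ADDPL  r1←0x18
2: · MOVCC
3: ✓ CMP  NZCV=1000
4: · ADDGE
5: ✓ MOVLE  r5←0xc7
6: · MOVHI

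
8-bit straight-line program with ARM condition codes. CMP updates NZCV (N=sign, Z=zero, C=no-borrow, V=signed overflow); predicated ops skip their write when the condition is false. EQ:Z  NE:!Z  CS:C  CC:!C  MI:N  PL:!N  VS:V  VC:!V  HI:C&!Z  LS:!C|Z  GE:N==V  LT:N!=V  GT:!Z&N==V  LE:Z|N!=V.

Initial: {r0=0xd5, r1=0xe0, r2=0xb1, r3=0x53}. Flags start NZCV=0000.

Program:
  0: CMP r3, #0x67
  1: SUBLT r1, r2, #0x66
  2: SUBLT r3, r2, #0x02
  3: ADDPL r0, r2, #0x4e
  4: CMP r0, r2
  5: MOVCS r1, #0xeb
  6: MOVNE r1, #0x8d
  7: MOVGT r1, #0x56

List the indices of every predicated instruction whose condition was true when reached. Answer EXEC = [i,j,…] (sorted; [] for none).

[0] flags=1000 → (cmp)
[1] flags=1000 LT?T → r1=0x4b
[2] flags=1000 LT?T → r3=0xaf
[3] flags=1000 PL?F → skip
[4] flags=0010 → (cmp)
[5] flags=0010 CS?T → r1=0xeb
[6] flags=0010 NE?T → r1=0x8d
[7] flags=0010 GT?T → r1=0x56

EXEC = [1,2,5,6,7]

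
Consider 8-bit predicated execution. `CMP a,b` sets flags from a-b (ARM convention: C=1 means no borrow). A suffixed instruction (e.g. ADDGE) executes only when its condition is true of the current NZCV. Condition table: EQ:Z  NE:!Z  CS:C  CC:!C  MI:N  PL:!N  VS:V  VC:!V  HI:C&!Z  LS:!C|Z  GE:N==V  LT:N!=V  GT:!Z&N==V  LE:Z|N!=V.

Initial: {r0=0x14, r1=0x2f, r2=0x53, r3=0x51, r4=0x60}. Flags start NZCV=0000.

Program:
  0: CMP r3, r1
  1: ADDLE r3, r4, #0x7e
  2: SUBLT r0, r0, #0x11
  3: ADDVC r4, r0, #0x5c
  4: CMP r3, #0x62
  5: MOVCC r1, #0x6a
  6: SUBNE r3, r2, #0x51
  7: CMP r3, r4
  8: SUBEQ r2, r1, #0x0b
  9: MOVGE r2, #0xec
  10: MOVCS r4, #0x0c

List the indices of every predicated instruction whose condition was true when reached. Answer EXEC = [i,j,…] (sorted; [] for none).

0: ✓ CMP  NZCV=0010
1: · ADDLE
2: · SUBLT
3: ✓ ADDVC  r4←0x70
4: ✓ CMP  NZCV=1000
5: ✓ MOVCC  r1←0x6a
6: ✓ SUBNE  r3←0x02
7: ✓ CMP  NZCV=1000
8: · SUBEQ
9: · MOVGE
10: · MOVCS

EXEC = [3,5,6]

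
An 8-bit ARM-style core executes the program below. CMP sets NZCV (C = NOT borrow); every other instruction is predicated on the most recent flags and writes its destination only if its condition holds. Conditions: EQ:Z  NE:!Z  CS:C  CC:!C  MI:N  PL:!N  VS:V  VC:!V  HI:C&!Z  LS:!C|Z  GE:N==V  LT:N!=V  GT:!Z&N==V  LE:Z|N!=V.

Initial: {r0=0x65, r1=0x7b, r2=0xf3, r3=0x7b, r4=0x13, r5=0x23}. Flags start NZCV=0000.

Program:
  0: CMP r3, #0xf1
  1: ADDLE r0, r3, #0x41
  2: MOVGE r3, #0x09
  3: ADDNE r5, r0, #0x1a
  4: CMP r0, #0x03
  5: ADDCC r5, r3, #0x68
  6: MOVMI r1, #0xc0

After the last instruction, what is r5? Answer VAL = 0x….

VAL = 0x7f

0: ✓ CMP  NZCV=1001
1: · ADDLE
2: ✓ MOVGE  r3←0x09
3: ✓ ADDNE  r5←0x7f
4: ✓ CMP  NZCV=0010
5: · ADDCC
6: · MOVMI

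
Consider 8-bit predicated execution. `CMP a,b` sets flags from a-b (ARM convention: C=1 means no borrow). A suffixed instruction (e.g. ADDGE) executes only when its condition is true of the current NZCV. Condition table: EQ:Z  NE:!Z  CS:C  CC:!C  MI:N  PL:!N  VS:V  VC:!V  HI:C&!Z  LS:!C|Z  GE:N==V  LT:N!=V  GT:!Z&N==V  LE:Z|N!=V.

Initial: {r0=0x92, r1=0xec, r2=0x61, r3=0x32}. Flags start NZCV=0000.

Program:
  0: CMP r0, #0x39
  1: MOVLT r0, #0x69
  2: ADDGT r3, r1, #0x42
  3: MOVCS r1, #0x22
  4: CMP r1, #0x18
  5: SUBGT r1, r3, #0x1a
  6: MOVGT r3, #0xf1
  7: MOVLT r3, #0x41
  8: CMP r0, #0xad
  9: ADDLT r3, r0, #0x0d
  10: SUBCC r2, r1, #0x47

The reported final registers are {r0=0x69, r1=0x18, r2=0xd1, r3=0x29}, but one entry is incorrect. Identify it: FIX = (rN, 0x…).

0: ✓ CMP  NZCV=0011
1: ✓ MOVLT  r0←0x69
2: · ADDGT
3: ✓ MOVCS  r1←0x22
4: ✓ CMP  NZCV=0010
5: ✓ SUBGT  r1←0x18
6: ✓ MOVGT  r3←0xf1
7: · MOVLT
8: ✓ CMP  NZCV=1001
9: · ADDLT
10: ✓ SUBCC  r2←0xd1

FIX = (r3, 0xf1)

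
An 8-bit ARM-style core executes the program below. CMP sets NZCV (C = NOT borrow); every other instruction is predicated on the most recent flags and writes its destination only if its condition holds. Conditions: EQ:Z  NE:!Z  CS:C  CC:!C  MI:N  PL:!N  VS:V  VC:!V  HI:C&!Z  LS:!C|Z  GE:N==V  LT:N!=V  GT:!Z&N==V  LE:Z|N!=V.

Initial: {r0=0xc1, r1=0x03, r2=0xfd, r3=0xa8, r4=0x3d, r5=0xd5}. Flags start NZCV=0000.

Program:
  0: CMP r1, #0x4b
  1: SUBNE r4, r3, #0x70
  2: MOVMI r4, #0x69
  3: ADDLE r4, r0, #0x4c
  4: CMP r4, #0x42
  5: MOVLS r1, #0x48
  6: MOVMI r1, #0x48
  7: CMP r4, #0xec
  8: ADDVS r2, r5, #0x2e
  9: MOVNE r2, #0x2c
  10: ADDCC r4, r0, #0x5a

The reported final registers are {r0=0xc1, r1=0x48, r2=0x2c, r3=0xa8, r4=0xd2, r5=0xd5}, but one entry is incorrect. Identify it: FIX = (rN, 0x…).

FIX = (r4, 0x1b)

[0] flags=1000 → (cmp)
[1] flags=1000 NE?T → r4=0x38
[2] flags=1000 MI?T → r4=0x69
[3] flags=1000 LE?T → r4=0x0d
[4] flags=1000 → (cmp)
[5] flags=1000 LS?T → r1=0x48
[6] flags=1000 MI?T → r1=0x48
[7] flags=0000 → (cmp)
[8] flags=0000 VS?F → skip
[9] flags=0000 NE?T → r2=0x2c
[10] flags=0000 CC?T → r4=0x1b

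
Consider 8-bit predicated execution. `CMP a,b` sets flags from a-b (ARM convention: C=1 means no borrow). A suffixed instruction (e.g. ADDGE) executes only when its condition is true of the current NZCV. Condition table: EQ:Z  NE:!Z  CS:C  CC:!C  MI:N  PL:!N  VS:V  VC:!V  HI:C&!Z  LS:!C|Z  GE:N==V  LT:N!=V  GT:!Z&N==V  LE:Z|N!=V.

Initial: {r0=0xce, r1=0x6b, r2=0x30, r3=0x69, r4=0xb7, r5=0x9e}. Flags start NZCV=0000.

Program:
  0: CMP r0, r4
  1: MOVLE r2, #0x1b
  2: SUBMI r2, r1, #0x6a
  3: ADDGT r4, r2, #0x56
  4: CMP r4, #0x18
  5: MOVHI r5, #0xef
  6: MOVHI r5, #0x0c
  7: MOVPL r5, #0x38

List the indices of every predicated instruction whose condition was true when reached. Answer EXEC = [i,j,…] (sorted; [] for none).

EXEC = [3,5,6,7]

0: ✓ CMP  NZCV=0010
1: · MOVLE
2: · SUBMI
3: ✓ ADDGT  r4←0x86
4: ✓ CMP  NZCV=0011
5: ✓ MOVHI  r5←0xef
6: ✓ MOVHI  r5←0x0c
7: ✓ MOVPL  r5←0x38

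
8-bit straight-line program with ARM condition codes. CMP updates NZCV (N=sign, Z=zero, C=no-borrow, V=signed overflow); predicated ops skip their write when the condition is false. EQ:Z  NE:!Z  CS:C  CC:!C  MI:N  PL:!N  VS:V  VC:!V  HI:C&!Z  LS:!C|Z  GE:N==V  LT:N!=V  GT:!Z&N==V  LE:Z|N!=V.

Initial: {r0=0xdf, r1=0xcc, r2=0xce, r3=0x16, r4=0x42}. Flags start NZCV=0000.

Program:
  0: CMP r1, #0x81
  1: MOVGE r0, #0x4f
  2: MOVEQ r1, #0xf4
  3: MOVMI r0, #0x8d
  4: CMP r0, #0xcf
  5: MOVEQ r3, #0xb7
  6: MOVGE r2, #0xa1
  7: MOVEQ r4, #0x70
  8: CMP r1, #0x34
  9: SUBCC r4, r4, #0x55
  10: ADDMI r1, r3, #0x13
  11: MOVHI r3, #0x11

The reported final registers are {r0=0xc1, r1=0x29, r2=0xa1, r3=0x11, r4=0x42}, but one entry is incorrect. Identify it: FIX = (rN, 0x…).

FIX = (r0, 0x4f)

0: ✓ CMP  NZCV=0010
1: ✓ MOVGE  r0←0x4f
2: · MOVEQ
3: · MOVMI
4: ✓ CMP  NZCV=1001
5: · MOVEQ
6: ✓ MOVGE  r2←0xa1
7: · MOVEQ
8: ✓ CMP  NZCV=1010
9: · SUBCC
10: ✓ ADDMI  r1←0x29
11: ✓ MOVHI  r3←0x11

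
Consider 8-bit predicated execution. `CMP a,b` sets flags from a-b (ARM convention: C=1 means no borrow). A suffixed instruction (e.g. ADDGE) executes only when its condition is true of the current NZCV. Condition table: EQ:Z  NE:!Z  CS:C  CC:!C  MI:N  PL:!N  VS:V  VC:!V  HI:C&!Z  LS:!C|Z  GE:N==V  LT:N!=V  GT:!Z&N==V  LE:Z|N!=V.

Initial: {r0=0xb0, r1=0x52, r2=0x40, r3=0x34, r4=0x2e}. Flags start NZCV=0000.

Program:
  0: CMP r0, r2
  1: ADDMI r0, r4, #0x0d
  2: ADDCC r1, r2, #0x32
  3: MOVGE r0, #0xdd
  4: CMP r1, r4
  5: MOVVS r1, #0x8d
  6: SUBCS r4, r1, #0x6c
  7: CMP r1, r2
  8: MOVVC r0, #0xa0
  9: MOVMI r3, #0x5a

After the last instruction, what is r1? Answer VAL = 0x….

VAL = 0x52

0: ✓ CMP  NZCV=0011
1: · ADDMI
2: · ADDCC
3: · MOVGE
4: ✓ CMP  NZCV=0010
5: · MOVVS
6: ✓ SUBCS  r4←0xe6
7: ✓ CMP  NZCV=0010
8: ✓ MOVVC  r0←0xa0
9: · MOVMI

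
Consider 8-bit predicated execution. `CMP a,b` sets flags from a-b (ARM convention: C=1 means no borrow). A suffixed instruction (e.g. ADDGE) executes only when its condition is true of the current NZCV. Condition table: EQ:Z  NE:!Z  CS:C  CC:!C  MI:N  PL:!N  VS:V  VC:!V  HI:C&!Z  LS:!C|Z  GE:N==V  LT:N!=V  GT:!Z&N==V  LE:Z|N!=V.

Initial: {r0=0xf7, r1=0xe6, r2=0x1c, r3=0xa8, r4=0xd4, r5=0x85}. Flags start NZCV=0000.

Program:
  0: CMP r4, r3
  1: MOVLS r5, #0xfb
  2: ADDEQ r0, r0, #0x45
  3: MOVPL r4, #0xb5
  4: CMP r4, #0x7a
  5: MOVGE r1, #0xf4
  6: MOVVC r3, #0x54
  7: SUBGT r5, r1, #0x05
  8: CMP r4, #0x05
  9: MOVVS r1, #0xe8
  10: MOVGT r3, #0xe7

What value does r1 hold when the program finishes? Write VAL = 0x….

VAL = 0xe6

0: ✓ CMP  NZCV=0010
1: · MOVLS
2: · ADDEQ
3: ✓ MOVPL  r4←0xb5
4: ✓ CMP  NZCV=0011
5: · MOVGE
6: · MOVVC
7: · SUBGT
8: ✓ CMP  NZCV=1010
9: · MOVVS
10: · MOVGT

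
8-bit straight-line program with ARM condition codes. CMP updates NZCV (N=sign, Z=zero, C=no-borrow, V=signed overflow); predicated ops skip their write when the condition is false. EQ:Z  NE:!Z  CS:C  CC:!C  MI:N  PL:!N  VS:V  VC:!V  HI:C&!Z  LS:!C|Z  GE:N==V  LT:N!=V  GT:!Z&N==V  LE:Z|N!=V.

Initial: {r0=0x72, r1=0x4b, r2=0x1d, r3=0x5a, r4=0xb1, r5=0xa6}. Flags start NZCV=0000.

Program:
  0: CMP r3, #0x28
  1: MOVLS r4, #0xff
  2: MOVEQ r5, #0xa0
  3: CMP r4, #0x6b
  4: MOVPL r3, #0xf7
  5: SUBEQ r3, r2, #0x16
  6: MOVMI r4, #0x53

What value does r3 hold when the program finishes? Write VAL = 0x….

[0] flags=0010 → (cmp)
[1] flags=0010 LS?F → skip
[2] flags=0010 EQ?F → skip
[3] flags=0011 → (cmp)
[4] flags=0011 PL?T → r3=0xf7
[5] flags=0011 EQ?F → skip
[6] flags=0011 MI?F → skip

VAL = 0xf7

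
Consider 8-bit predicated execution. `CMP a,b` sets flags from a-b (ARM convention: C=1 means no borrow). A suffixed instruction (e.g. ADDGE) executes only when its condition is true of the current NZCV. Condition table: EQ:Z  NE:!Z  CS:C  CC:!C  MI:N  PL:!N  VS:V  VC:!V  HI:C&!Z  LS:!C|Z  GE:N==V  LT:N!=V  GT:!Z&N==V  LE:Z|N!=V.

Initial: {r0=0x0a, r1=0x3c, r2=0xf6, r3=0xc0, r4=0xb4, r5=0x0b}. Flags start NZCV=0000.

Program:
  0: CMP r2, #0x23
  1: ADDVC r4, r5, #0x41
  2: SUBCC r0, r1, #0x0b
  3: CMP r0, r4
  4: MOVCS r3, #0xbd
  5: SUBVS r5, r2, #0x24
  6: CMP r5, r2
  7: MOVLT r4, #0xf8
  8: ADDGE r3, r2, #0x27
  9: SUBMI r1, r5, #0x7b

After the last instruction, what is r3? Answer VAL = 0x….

VAL = 0x1d

0: ✓ CMP  NZCV=1010
1: ✓ ADDVC  r4←0x4c
2: · SUBCC
3: ✓ CMP  NZCV=1000
4: · MOVCS
5: · SUBVS
6: ✓ CMP  NZCV=0000
7: · MOVLT
8: ✓ ADDGE  r3←0x1d
9: · SUBMI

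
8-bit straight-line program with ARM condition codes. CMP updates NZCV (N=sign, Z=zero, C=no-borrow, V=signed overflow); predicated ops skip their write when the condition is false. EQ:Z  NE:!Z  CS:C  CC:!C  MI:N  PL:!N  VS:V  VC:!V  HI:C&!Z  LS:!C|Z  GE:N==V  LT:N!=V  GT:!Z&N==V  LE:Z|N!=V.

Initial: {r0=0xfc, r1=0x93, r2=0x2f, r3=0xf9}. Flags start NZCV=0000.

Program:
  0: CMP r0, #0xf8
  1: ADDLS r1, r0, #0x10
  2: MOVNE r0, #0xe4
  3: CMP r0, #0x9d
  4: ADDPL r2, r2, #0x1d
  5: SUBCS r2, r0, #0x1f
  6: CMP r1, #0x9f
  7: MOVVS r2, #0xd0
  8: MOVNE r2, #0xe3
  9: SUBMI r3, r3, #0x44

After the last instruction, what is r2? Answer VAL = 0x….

VAL = 0xe3

0: ✓ CMP  NZCV=0010
1: · ADDLS
2: ✓ MOVNE  r0←0xe4
3: ✓ CMP  NZCV=0010
4: ✓ ADDPL  r2←0x4c
5: ✓ SUBCS  r2←0xc5
6: ✓ CMP  NZCV=1000
7: · MOVVS
8: ✓ MOVNE  r2←0xe3
9: ✓ SUBMI  r3←0xb5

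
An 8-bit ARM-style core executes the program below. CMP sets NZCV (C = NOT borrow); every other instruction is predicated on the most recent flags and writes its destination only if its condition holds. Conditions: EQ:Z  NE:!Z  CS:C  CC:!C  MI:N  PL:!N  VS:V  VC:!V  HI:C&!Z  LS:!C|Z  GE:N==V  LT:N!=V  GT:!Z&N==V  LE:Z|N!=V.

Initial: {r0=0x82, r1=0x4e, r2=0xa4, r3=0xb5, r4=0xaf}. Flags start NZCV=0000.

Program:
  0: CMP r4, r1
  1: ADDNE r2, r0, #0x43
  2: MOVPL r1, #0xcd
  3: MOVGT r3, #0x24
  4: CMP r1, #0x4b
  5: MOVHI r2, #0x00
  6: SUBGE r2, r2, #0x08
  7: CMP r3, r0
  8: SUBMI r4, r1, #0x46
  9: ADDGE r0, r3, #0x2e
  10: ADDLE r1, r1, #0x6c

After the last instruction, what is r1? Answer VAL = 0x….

[0] flags=0011 → (cmp)
[1] flags=0011 NE?T → r2=0xc5
[2] flags=0011 PL?T → r1=0xcd
[3] flags=0011 GT?F → skip
[4] flags=1010 → (cmp)
[5] flags=1010 HI?T → r2=0x00
[6] flags=1010 GE?F → skip
[7] flags=0010 → (cmp)
[8] flags=0010 MI?F → skip
[9] flags=0010 GE?T → r0=0xe3
[10] flags=0010 LE?F → skip

VAL = 0xcd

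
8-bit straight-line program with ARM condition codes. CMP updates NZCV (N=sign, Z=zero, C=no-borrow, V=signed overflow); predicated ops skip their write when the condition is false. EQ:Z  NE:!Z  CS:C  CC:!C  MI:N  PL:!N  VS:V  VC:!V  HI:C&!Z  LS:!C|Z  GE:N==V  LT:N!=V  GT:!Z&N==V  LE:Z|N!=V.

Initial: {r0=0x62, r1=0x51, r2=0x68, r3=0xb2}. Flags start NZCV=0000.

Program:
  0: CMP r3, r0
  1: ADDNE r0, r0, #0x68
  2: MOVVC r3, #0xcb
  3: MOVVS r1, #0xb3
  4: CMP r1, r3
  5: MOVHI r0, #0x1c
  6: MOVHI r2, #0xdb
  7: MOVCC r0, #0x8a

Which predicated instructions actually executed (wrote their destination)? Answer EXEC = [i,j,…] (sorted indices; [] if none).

EXEC = [1,3,5,6]

[0] flags=0011 → (cmp)
[1] flags=0011 NE?T → r0=0xca
[2] flags=0011 VC?F → skip
[3] flags=0011 VS?T → r1=0xb3
[4] flags=0010 → (cmp)
[5] flags=0010 HI?T → r0=0x1c
[6] flags=0010 HI?T → r2=0xdb
[7] flags=0010 CC?F → skip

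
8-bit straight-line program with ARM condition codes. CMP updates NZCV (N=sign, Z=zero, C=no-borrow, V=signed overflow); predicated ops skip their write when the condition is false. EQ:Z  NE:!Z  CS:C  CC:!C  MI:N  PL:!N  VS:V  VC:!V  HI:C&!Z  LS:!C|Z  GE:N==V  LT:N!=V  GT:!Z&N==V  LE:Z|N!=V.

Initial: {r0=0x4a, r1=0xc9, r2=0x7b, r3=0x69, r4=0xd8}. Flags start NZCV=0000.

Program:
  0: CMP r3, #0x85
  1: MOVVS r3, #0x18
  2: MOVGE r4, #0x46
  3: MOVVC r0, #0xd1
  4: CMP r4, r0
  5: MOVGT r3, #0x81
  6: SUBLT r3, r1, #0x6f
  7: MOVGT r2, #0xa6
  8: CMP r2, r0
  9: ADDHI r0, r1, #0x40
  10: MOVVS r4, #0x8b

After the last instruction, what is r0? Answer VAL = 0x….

VAL = 0x09

0: ✓ CMP  NZCV=1001
1: ✓ MOVVS  r3←0x18
2: ✓ MOVGE  r4←0x46
3: · MOVVC
4: ✓ CMP  NZCV=1000
5: · MOVGT
6: ✓ SUBLT  r3←0x5a
7: · MOVGT
8: ✓ CMP  NZCV=0010
9: ✓ ADDHI  r0←0x09
10: · MOVVS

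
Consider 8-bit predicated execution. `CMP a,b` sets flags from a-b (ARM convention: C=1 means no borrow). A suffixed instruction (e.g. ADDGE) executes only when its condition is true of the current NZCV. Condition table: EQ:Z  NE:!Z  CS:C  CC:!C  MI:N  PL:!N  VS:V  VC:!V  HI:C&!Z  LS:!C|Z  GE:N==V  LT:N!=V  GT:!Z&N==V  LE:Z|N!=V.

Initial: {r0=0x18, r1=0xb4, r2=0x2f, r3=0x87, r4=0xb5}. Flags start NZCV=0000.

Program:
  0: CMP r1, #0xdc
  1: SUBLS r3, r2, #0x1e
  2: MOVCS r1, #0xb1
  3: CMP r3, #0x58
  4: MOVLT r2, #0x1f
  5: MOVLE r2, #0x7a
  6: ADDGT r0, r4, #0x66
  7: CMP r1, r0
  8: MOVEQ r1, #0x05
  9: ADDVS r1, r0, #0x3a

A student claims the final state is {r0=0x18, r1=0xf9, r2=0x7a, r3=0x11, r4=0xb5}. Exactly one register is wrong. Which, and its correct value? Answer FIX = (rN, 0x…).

[0] flags=1000 → (cmp)
[1] flags=1000 LS?T → r3=0x11
[2] flags=1000 CS?F → skip
[3] flags=1000 → (cmp)
[4] flags=1000 LT?T → r2=0x1f
[5] flags=1000 LE?T → r2=0x7a
[6] flags=1000 GT?F → skip
[7] flags=1010 → (cmp)
[8] flags=1010 EQ?F → skip
[9] flags=1010 VS?F → skip

FIX = (r1, 0xb4)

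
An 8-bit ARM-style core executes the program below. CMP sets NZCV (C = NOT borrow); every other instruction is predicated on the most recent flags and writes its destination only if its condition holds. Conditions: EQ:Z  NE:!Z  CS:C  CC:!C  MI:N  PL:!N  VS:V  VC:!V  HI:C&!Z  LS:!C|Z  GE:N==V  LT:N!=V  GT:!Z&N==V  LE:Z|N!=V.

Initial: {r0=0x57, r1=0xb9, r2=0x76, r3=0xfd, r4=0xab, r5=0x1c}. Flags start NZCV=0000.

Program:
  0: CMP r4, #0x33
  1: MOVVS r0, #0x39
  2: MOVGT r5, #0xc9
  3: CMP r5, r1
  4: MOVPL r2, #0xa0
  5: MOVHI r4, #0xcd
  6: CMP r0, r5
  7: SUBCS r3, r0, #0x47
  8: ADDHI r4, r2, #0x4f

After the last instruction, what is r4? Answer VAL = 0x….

0: ✓ CMP  NZCV=0011
1: ✓ MOVVS  r0←0x39
2: · MOVGT
3: ✓ CMP  NZCV=0000
4: ✓ MOVPL  r2←0xa0
5: · MOVHI
6: ✓ CMP  NZCV=0010
7: ✓ SUBCS  r3←0xf2
8: ✓ ADDHI  r4←0xef

VAL = 0xef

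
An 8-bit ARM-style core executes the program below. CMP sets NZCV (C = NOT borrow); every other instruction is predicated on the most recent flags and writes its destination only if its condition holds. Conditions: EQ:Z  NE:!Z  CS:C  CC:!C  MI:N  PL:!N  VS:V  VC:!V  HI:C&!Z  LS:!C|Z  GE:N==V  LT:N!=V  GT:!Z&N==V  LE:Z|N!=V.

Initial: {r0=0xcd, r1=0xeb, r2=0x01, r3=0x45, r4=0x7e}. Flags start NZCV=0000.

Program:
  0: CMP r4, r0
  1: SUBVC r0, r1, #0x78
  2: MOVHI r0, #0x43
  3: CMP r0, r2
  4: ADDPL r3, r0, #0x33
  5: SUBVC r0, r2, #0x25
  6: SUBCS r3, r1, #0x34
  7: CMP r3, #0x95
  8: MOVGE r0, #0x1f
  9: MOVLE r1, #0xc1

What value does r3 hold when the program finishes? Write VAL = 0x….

VAL = 0xb7

0: ✓ CMP  NZCV=1001
1: · SUBVC
2: · MOVHI
3: ✓ CMP  NZCV=1010
4: · ADDPL
5: ✓ SUBVC  r0←0xdc
6: ✓ SUBCS  r3←0xb7
7: ✓ CMP  NZCV=0010
8: ✓ MOVGE  r0←0x1f
9: · MOVLE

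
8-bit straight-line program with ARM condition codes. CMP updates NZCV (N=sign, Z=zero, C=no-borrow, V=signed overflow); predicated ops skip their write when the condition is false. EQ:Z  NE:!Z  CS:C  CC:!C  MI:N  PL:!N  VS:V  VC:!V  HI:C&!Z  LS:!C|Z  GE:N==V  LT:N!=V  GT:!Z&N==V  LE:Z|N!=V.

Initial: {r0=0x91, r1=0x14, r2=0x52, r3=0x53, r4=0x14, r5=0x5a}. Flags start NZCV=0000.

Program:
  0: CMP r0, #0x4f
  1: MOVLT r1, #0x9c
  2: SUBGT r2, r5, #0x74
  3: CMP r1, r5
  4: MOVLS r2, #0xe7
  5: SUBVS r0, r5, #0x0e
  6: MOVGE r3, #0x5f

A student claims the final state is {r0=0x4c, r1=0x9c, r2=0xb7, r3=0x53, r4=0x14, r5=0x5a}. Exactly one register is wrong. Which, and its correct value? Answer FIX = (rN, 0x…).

FIX = (r2, 0x52)

0: ✓ CMP  NZCV=0011
1: ✓ MOVLT  r1←0x9c
2: · SUBGT
3: ✓ CMP  NZCV=0011
4: · MOVLS
5: ✓ SUBVS  r0←0x4c
6: · MOVGE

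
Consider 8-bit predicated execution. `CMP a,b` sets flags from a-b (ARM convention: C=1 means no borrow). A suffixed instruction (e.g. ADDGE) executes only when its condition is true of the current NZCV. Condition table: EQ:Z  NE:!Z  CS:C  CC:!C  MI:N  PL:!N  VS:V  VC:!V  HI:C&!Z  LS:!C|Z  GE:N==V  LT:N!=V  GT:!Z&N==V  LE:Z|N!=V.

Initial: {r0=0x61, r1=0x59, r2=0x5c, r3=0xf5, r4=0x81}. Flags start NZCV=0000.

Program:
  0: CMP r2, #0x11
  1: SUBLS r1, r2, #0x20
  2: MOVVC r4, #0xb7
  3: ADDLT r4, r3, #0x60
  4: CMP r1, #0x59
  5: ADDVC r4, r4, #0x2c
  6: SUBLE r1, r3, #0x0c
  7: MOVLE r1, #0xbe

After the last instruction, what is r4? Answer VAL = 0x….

[0] flags=0010 → (cmp)
[1] flags=0010 LS?F → skip
[2] flags=0010 VC?T → r4=0xb7
[3] flags=0010 LT?F → skip
[4] flags=0110 → (cmp)
[5] flags=0110 VC?T → r4=0xe3
[6] flags=0110 LE?T → r1=0xe9
[7] flags=0110 LE?T → r1=0xbe

VAL = 0xe3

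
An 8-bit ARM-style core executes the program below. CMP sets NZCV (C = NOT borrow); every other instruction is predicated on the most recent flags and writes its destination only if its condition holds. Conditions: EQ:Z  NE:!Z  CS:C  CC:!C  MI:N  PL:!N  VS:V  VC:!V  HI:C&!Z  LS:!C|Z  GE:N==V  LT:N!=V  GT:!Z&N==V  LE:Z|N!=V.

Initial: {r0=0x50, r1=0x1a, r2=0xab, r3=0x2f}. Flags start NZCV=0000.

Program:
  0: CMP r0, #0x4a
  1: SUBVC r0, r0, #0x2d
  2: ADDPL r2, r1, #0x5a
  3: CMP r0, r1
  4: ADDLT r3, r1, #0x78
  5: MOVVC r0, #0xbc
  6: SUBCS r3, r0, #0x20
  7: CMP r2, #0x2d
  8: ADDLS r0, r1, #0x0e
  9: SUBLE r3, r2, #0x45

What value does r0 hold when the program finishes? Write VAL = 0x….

VAL = 0xbc

0: ✓ CMP  NZCV=0010
1: ✓ SUBVC  r0←0x23
2: ✓ ADDPL  r2←0x74
3: ✓ CMP  NZCV=0010
4: · ADDLT
5: ✓ MOVVC  r0←0xbc
6: ✓ SUBCS  r3←0x9c
7: ✓ CMP  NZCV=0010
8: · ADDLS
9: · SUBLE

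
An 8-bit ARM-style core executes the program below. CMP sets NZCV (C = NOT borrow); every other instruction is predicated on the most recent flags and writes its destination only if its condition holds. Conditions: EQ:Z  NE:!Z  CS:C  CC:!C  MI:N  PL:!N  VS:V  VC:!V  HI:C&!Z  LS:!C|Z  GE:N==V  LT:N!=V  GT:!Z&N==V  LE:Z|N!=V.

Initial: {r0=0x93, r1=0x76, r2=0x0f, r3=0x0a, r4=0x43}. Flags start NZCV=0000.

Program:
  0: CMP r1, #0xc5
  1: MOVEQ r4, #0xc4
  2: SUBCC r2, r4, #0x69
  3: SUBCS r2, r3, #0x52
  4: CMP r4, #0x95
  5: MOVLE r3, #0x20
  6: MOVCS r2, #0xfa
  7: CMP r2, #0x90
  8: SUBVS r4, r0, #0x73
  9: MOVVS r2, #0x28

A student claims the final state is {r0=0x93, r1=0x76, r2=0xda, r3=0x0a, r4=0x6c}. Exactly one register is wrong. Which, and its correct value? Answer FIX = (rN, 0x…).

[0] flags=1001 → (cmp)
[1] flags=1001 EQ?F → skip
[2] flags=1001 CC?T → r2=0xda
[3] flags=1001 CS?F → skip
[4] flags=1001 → (cmp)
[5] flags=1001 LE?F → skip
[6] flags=1001 CS?F → skip
[7] flags=0010 → (cmp)
[8] flags=0010 VS?F → skip
[9] flags=0010 VS?F → skip

FIX = (r4, 0x43)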